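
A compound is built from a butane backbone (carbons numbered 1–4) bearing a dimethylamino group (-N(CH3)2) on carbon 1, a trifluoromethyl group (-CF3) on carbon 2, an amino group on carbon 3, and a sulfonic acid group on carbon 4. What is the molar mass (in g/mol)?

Atom tally by fragment:
  (CH3)2NCH2 → C:3 H:8 N:1
  CH(CF3) → C:2 H:1 F:3
  CH(NH2) → C:1 H:3 N:1
  CH2SO3H → C:1 H:3 S:1 O:3
Element totals:
  C: 7
  H: 15
  F: 3
  N: 2
  O: 3
  S: 1
Molecular formula: C7H15F3N2O3S.
  M = 7(12.011) + 15(1.008) + 3(18.998) + 2(14.007) + 3(15.999) + 32.06
    = 84.077 + 15.120 + 56.994 + 28.014 + 47.997 + 32.060 = 264.262

264.26 g/mol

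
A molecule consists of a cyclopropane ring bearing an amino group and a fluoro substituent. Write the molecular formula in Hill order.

C3H6FN

Atom tally by fragment:
  cyclopropane ring core → C:3 H:6
  (− 2 ring H displaced by substituents)
  + NH2 → N:1 H:2
  + F → F:1
Element totals:
  C: 3
  H: 6
  F: 1
  N: 1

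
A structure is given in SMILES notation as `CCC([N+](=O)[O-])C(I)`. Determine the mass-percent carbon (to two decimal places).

20.98%

Atom tally by fragment:
  CH3 → C:1 H:3
  CH2 → C:1 H:2
  CH(NO2) → C:1 H:1 N:1 O:2
  CH2I → C:1 H:2 I:1
Element totals:
  C: 4
  H: 8
  I: 1
  N: 1
  O: 2
Molecular formula: C4H8INO2.
Molar mass = 229.017 g/mol.
Mass from C: 4 × 12.011 = 48.044 g/mol.
%C = 48.044 / 229.017 × 100 = 20.98%.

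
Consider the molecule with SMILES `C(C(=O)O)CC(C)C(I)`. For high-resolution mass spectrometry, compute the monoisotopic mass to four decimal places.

241.9804

Atom tally by fragment:
  HOOCCH2 → C:2 H:3 O:2
  CH2 → C:1 H:2
  CH(CH3) → C:2 H:4
  CH2I → C:1 H:2 I:1
Element totals:
  C: 6
  H: 11
  I: 1
  O: 2
Molecular formula: C6H11IO2.
  M = 6(12.0) + 11(1.007825) + 126.904472 + 2(15.994915)
    = 72.000000 + 11.086075 + 126.904472 + 31.989830 = 241.980377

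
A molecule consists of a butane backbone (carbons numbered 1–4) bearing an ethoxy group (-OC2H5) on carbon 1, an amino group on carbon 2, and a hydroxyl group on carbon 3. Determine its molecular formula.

Atom tally by fragment:
  C2H5OCH2 → C:3 H:7 O:1
  CH(NH2) → C:1 H:3 N:1
  CH(OH) → C:1 H:2 O:1
  CH3 → C:1 H:3
Element totals:
  C: 6
  H: 15
  N: 1
  O: 2

C6H15NO2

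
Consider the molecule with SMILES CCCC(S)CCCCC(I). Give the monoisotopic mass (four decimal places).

286.0252

Atom tally by fragment:
  CH3 → C:1 H:3
  CH2 → C:1 H:2
  CH2 → C:1 H:2
  CH(SH) → C:1 H:2 S:1
  CH2 → C:1 H:2
  CH2 → C:1 H:2
  CH2 → C:1 H:2
  CH2 → C:1 H:2
  CH2I → C:1 H:2 I:1
Element totals:
  C: 9
  H: 19
  I: 1
  S: 1
Molecular formula: C9H19IS.
  M = 9(12.0) + 19(1.007825) + 126.904472 + 31.972071
    = 108.000000 + 19.148675 + 126.904472 + 31.972071 = 286.025218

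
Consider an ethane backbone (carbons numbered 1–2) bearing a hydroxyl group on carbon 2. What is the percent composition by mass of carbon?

Atom tally by fragment:
  CH3 → C:1 H:3
  CH2OH → C:1 H:3 O:1
Element totals:
  C: 2
  H: 6
  O: 1
Molecular formula: C2H6O.
Molar mass = 46.069 g/mol.
Mass from C: 2 × 12.011 = 24.022 g/mol.
%C = 24.022 / 46.069 × 100 = 52.14%.

52.14%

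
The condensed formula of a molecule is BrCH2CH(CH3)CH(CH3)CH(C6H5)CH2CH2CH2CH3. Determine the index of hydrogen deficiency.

Atom tally by fragment:
  BrCH2 → C:1 H:2 Br:1
  CH(CH3) → C:2 H:4
  CH(CH3) → C:2 H:4
  CH(C6H5) → C:7 H:6
  CH2 → C:1 H:2
  CH2 → C:1 H:2
  CH2 → C:1 H:2
  CH3 → C:1 H:3
Element totals:
  C: 16
  H: 25
  Br: 1
Molecular formula: C16H25Br.
DoU = (2C + 2 + N − H − X) / 2 = (2·16 + 2 + 0 − 25 − 1) / 2 = 4.

4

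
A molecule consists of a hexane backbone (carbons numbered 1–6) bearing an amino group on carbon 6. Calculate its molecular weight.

101.19 g/mol

Atom tally by fragment:
  CH3 → C:1 H:3
  CH2 → C:1 H:2
  CH2 → C:1 H:2
  CH2 → C:1 H:2
  CH2 → C:1 H:2
  CH2NH2 → C:1 H:4 N:1
Element totals:
  C: 6
  H: 15
  N: 1
Molecular formula: C6H15N.
  M = 6(12.011) + 15(1.008) + 14.007
    = 72.066 + 15.120 + 14.007 = 101.193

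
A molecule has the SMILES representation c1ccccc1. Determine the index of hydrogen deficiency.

4

Atom tally by fragment:
  benzene ring core → C:6 H:6
Element totals:
  C: 6
  H: 6
Molecular formula: C6H6.
DoU = (2C + 2 + N − H − X) / 2 = (2·6 + 2 + 0 − 6 − 0) / 2 = 4.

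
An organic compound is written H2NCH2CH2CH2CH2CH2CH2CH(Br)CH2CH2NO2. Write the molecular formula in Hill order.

Atom tally by fragment:
  H2NCH2 → C:1 H:4 N:1
  CH2 → C:1 H:2
  CH2 → C:1 H:2
  CH2 → C:1 H:2
  CH2 → C:1 H:2
  CH2 → C:1 H:2
  CH(Br) → C:1 H:1 Br:1
  CH2 → C:1 H:2
  CH2NO2 → C:1 H:2 N:1 O:2
Element totals:
  C: 9
  H: 19
  Br: 1
  N: 2
  O: 2

C9H19BrN2O2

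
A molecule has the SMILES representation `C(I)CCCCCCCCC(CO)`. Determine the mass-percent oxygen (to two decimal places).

5.37%

Atom tally by fragment:
  ICH2 → C:1 H:2 I:1
  CH2 → C:1 H:2
  CH2 → C:1 H:2
  CH2 → C:1 H:2
  CH2 → C:1 H:2
  CH2 → C:1 H:2
  CH2 → C:1 H:2
  CH2 → C:1 H:2
  CH2 → C:1 H:2
  CH2CH2OH → C:2 H:5 O:1
Element totals:
  C: 11
  H: 23
  I: 1
  O: 1
Molecular formula: C11H23IO.
Molar mass = 298.208 g/mol.
Mass from O: 1 × 15.999 = 15.999 g/mol.
%O = 15.999 / 298.208 × 100 = 5.37%.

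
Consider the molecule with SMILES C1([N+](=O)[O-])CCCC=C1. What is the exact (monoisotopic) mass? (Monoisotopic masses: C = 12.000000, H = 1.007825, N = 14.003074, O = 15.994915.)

127.0633

Atom tally by fragment:
  cyclohexene ring core → C:6 H:10
  (− 1 ring H displaced by substituents)
  + NO2 → N:1 O:2
Element totals:
  C: 6
  H: 9
  N: 1
  O: 2
Molecular formula: C6H9NO2.
  M = 6(12.0) + 9(1.007825) + 14.003074 + 2(15.994915)
    = 72.000000 + 9.070425 + 14.003074 + 31.989830 = 127.063329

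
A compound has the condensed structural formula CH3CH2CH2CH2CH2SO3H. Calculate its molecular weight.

152.21 g/mol

Element totals:
  C: 5
  H: 12
  O: 3
  S: 1
Molecular formula: C5H12O3S.
  M = 5(12.011) + 12(1.008) + 3(15.999) + 32.06
    = 60.055 + 12.096 + 47.997 + 32.060 = 152.208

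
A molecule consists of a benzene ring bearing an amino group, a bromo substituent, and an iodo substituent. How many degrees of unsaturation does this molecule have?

4

Atom tally by fragment:
  benzene ring core → C:6 H:6
  (− 3 ring H displaced by substituents)
  + NH2 → N:1 H:2
  + Br → Br:1
  + I → I:1
Element totals:
  C: 6
  H: 5
  Br: 1
  I: 1
  N: 1
Molecular formula: C6H5BrIN.
DoU = (2C + 2 + N − H − X) / 2 = (2·6 + 2 + 1 − 5 − 2) / 2 = 4.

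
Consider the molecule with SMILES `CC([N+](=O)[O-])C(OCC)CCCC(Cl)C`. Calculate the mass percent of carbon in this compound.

Atom tally by fragment:
  CH3 → C:1 H:3
  CH(NO2) → C:1 H:1 N:1 O:2
  CH(OC2H5) → C:3 H:6 O:1
  CH2 → C:1 H:2
  CH2 → C:1 H:2
  CH2 → C:1 H:2
  CH(Cl) → C:1 H:1 Cl:1
  CH3 → C:1 H:3
Element totals:
  C: 10
  H: 20
  Cl: 1
  N: 1
  O: 3
Molecular formula: C10H20ClNO3.
Molar mass = 237.724 g/mol.
Mass from C: 10 × 12.011 = 120.110 g/mol.
%C = 120.110 / 237.724 × 100 = 50.52%.

50.52%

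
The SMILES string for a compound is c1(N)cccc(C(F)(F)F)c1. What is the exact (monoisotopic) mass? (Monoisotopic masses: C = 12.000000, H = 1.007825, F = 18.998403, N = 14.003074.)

Atom tally by fragment:
  benzene ring core → C:6 H:6
  (− 2 ring H displaced by substituents)
  + NH2 → N:1 H:2
  + CF3 → C:1 F:3
Element totals:
  C: 7
  H: 6
  F: 3
  N: 1
Molecular formula: C7H6F3N.
  M = 7(12.0) + 6(1.007825) + 3(18.998403) + 14.003074
    = 84.000000 + 6.046950 + 56.995209 + 14.003074 = 161.045233

161.0452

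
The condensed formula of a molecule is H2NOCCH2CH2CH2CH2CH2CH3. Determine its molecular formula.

Element totals:
  C: 7
  H: 15
  N: 1
  O: 1

C7H15NO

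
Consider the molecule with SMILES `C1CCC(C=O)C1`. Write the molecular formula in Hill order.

Atom tally by fragment:
  cyclopentane ring core → C:5 H:10
  (− 1 ring H displaced by substituents)
  + CHO → C:1 H:1 O:1
Element totals:
  C: 6
  H: 10
  O: 1

C6H10O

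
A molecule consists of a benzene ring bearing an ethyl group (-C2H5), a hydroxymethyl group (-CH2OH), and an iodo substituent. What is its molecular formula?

Atom tally by fragment:
  benzene ring core → C:6 H:6
  (− 3 ring H displaced by substituents)
  + C2H5 → C:2 H:5
  + CH2OH → C:1 H:3 O:1
  + I → I:1
Element totals:
  C: 9
  H: 11
  I: 1
  O: 1

C9H11IO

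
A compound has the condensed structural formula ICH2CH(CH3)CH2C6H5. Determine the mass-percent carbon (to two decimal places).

46.18%

Atom tally by fragment:
  ICH2 → C:1 H:2 I:1
  CH(CH3) → C:2 H:4
  CH2C6H5 → C:7 H:7
Element totals:
  C: 10
  H: 13
  I: 1
Molecular formula: C10H13I.
Molar mass = 260.118 g/mol.
Mass from C: 10 × 12.011 = 120.110 g/mol.
%C = 120.110 / 260.118 × 100 = 46.18%.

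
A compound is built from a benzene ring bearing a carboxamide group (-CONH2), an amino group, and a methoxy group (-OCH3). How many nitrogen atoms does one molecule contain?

Atom tally by fragment:
  benzene ring core → C:6 H:6
  (− 3 ring H displaced by substituents)
  + CONH2 → C:1 H:2 O:1 N:1
  + NH2 → N:1 H:2
  + OCH3 → C:1 H:3 O:1
Element totals:
  C: 8
  H: 10
  N: 2
  O: 2

2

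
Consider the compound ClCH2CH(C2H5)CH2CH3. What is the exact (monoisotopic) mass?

Element totals:
  C: 6
  H: 13
  Cl: 1
Molecular formula: C6H13Cl.
  M = 6(12.0) + 13(1.007825) + 34.968853
    = 72.000000 + 13.101725 + 34.968853 = 120.070578

120.0706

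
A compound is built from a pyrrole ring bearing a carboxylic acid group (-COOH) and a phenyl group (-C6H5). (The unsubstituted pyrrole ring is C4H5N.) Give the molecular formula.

Atom tally by fragment:
  pyrrole ring core → C:4 H:5 N:1
  (− 2 ring H displaced by substituents)
  + COOH → C:1 H:1 O:2
  + C6H5 → C:6 H:5
Element totals:
  C: 11
  H: 9
  N: 1
  O: 2

C11H9NO2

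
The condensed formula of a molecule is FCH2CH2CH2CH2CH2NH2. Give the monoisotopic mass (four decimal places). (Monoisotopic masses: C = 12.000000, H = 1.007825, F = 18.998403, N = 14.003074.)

Atom tally by fragment:
  FCH2 → C:1 H:2 F:1
  CH2 → C:1 H:2
  CH2 → C:1 H:2
  CH2 → C:1 H:2
  CH2NH2 → C:1 H:4 N:1
Element totals:
  C: 5
  H: 12
  F: 1
  N: 1
Molecular formula: C5H12FN.
  M = 5(12.0) + 12(1.007825) + 18.998403 + 14.003074
    = 60.000000 + 12.093900 + 18.998403 + 14.003074 = 105.095377

105.0954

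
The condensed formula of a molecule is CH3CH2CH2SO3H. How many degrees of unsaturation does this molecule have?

Atom tally by fragment:
  CH3 → C:1 H:3
  CH2 → C:1 H:2
  CH2SO3H → C:1 H:3 S:1 O:3
Element totals:
  C: 3
  H: 8
  O: 3
  S: 1
Molecular formula: C3H8O3S.
DoU = (2C + 2 + N − H − X) / 2 = (2·3 + 2 + 0 − 8 − 0) / 2 = 0.

0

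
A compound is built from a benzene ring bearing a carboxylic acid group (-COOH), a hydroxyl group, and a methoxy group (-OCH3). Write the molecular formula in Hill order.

C8H8O4

Atom tally by fragment:
  benzene ring core → C:6 H:6
  (− 3 ring H displaced by substituents)
  + COOH → C:1 H:1 O:2
  + OH → O:1 H:1
  + OCH3 → C:1 H:3 O:1
Element totals:
  C: 8
  H: 8
  O: 4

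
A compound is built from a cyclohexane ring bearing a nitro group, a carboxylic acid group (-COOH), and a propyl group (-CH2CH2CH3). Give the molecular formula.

Atom tally by fragment:
  cyclohexane ring core → C:6 H:12
  (− 3 ring H displaced by substituents)
  + NO2 → N:1 O:2
  + COOH → C:1 H:1 O:2
  + CH2CH2CH3 → C:3 H:7
Element totals:
  C: 10
  H: 17
  N: 1
  O: 4

C10H17NO4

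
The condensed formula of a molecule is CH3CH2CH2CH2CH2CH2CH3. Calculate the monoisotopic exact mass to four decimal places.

Atom tally by fragment:
  CH3 → C:1 H:3
  CH2 → C:1 H:2
  CH2 → C:1 H:2
  CH2 → C:1 H:2
  CH2 → C:1 H:2
  CH2 → C:1 H:2
  CH3 → C:1 H:3
Element totals:
  C: 7
  H: 16
Molecular formula: C7H16.
  M = 7(12.0) + 16(1.007825)
    = 84.000000 + 16.125200 = 100.125200

100.1252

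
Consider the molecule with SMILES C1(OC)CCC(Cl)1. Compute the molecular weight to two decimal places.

Atom tally by fragment:
  cyclobutane ring core → C:4 H:8
  (− 2 ring H displaced by substituents)
  + OCH3 → C:1 H:3 O:1
  + Cl → Cl:1
Element totals:
  C: 5
  H: 9
  Cl: 1
  O: 1
Molecular formula: C5H9ClO.
  M = 5(12.011) + 9(1.008) + 35.45 + 15.999
    = 60.055 + 9.072 + 35.450 + 15.999 = 120.576

120.58 g/mol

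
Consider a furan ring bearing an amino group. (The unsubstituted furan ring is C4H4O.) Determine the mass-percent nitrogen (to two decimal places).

16.86%

Atom tally by fragment:
  furan ring core → C:4 H:4 O:1
  (− 1 ring H displaced by substituents)
  + NH2 → N:1 H:2
Element totals:
  C: 4
  H: 5
  N: 1
  O: 1
Molecular formula: C4H5NO.
Molar mass = 83.090 g/mol.
Mass from N: 1 × 14.007 = 14.007 g/mol.
%N = 14.007 / 83.090 × 100 = 16.86%.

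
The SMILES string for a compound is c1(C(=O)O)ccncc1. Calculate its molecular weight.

Atom tally by fragment:
  pyridine ring core → C:5 H:5 N:1
  (− 1 ring H displaced by substituents)
  + COOH → C:1 H:1 O:2
Element totals:
  C: 6
  H: 5
  N: 1
  O: 2
Molecular formula: C6H5NO2.
  M = 6(12.011) + 5(1.008) + 14.007 + 2(15.999)
    = 72.066 + 5.040 + 14.007 + 31.998 = 123.111

123.11 g/mol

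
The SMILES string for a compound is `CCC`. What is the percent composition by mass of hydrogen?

18.29%

Atom tally by fragment:
  CH3 → C:1 H:3
  CH2 → C:1 H:2
  CH3 → C:1 H:3
Element totals:
  C: 3
  H: 8
Molecular formula: C3H8.
Molar mass = 44.097 g/mol.
Mass from H: 8 × 1.008 = 8.064 g/mol.
%H = 8.064 / 44.097 × 100 = 18.29%.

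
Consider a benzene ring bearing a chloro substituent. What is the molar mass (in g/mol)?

Atom tally by fragment:
  benzene ring core → C:6 H:6
  (− 1 ring H displaced by substituents)
  + Cl → Cl:1
Element totals:
  C: 6
  H: 5
  Cl: 1
Molecular formula: C6H5Cl.
  M = 6(12.011) + 5(1.008) + 35.45
    = 72.066 + 5.040 + 35.450 = 112.556

112.56 g/mol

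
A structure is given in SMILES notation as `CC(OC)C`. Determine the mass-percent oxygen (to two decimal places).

Atom tally by fragment:
  CH3 → C:1 H:3
  CH(OCH3) → C:2 H:4 O:1
  CH3 → C:1 H:3
Element totals:
  C: 4
  H: 10
  O: 1
Molecular formula: C4H10O.
Molar mass = 74.123 g/mol.
Mass from O: 1 × 15.999 = 15.999 g/mol.
%O = 15.999 / 74.123 × 100 = 21.58%.

21.58%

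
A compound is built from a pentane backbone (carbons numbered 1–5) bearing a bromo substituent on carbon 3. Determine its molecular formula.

Atom tally by fragment:
  CH3 → C:1 H:3
  CH2 → C:1 H:2
  CH(Br) → C:1 H:1 Br:1
  CH2 → C:1 H:2
  CH3 → C:1 H:3
Element totals:
  C: 5
  H: 11
  Br: 1

C5H11Br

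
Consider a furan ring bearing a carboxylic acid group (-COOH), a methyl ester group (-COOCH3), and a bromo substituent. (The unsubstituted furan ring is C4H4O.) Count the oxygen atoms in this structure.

Atom tally by fragment:
  furan ring core → C:4 H:4 O:1
  (− 3 ring H displaced by substituents)
  + COOH → C:1 H:1 O:2
  + COOCH3 → C:2 H:3 O:2
  + Br → Br:1
Element totals:
  C: 7
  H: 5
  Br: 1
  O: 5

5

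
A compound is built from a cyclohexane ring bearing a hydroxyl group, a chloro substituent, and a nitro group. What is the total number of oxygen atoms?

3

Atom tally by fragment:
  cyclohexane ring core → C:6 H:12
  (− 3 ring H displaced by substituents)
  + OH → O:1 H:1
  + Cl → Cl:1
  + NO2 → N:1 O:2
Element totals:
  C: 6
  H: 10
  Cl: 1
  N: 1
  O: 3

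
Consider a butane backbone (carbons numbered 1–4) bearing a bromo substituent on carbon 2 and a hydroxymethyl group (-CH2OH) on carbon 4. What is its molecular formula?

Atom tally by fragment:
  CH3 → C:1 H:3
  CH(Br) → C:1 H:1 Br:1
  CH2 → C:1 H:2
  CH2CH2OH → C:2 H:5 O:1
Element totals:
  C: 5
  H: 11
  Br: 1
  O: 1

C5H11BrO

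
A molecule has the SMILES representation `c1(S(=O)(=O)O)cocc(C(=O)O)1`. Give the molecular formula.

Atom tally by fragment:
  furan ring core → C:4 H:4 O:1
  (− 2 ring H displaced by substituents)
  + SO3H → S:1 O:3 H:1
  + COOH → C:1 H:1 O:2
Element totals:
  C: 5
  H: 4
  O: 6
  S: 1

C5H4O6S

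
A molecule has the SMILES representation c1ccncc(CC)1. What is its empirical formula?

Atom tally by fragment:
  pyridine ring core → C:5 H:5 N:1
  (− 1 ring H displaced by substituents)
  + C2H5 → C:2 H:5
Element totals:
  C: 7
  H: 9
  N: 1
Molecular formula: C7H9N.
gcd of subscripts (7, 9, 1) = 1, so the empirical formula equals the molecular formula.

C7H9N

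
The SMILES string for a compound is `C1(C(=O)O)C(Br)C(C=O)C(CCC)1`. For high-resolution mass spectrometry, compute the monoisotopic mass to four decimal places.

Atom tally by fragment:
  cyclobutane ring core → C:4 H:8
  (− 4 ring H displaced by substituents)
  + COOH → C:1 H:1 O:2
  + Br → Br:1
  + CHO → C:1 H:1 O:1
  + CH2CH2CH3 → C:3 H:7
Element totals:
  C: 9
  H: 13
  Br: 1
  O: 3
Molecular formula: C9H13BrO3.
  M = 9(12.0) + 13(1.007825) + 78.918338 + 3(15.994915)
    = 108.000000 + 13.101725 + 78.918338 + 47.984745 = 248.004808

248.0048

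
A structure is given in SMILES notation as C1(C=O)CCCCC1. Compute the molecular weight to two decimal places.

Atom tally by fragment:
  cyclohexane ring core → C:6 H:12
  (− 1 ring H displaced by substituents)
  + CHO → C:1 H:1 O:1
Element totals:
  C: 7
  H: 12
  O: 1
Molecular formula: C7H12O.
  M = 7(12.011) + 12(1.008) + 15.999
    = 84.077 + 12.096 + 15.999 = 112.172

112.17 g/mol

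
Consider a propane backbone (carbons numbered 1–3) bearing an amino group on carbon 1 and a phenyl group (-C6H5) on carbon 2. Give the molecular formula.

C9H13N

Atom tally by fragment:
  H2NCH2 → C:1 H:4 N:1
  CH(C6H5) → C:7 H:6
  CH3 → C:1 H:3
Element totals:
  C: 9
  H: 13
  N: 1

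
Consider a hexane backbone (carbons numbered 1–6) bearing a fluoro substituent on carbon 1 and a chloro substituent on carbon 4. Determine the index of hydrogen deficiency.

Atom tally by fragment:
  FCH2 → C:1 H:2 F:1
  CH2 → C:1 H:2
  CH2 → C:1 H:2
  CH(Cl) → C:1 H:1 Cl:1
  CH2 → C:1 H:2
  CH3 → C:1 H:3
Element totals:
  C: 6
  H: 12
  Cl: 1
  F: 1
Molecular formula: C6H12ClF.
DoU = (2C + 2 + N − H − X) / 2 = (2·6 + 2 + 0 − 12 − 2) / 2 = 0.

0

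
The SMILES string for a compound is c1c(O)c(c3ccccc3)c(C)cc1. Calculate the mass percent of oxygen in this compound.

8.68%

Atom tally by fragment:
  benzene ring core → C:6 H:6
  (− 3 ring H displaced by substituents)
  + OH → O:1 H:1
  + C6H5 → C:6 H:5
  + CH3 → C:1 H:3
Element totals:
  C: 13
  H: 12
  O: 1
Molecular formula: C13H12O.
Molar mass = 184.238 g/mol.
Mass from O: 1 × 15.999 = 15.999 g/mol.
%O = 15.999 / 184.238 × 100 = 8.68%.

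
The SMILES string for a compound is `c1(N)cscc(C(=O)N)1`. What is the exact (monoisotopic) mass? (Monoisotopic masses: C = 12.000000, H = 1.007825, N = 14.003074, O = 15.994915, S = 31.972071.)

142.0201

Atom tally by fragment:
  thiophene ring core → C:4 H:4 S:1
  (− 2 ring H displaced by substituents)
  + NH2 → N:1 H:2
  + CONH2 → C:1 H:2 O:1 N:1
Element totals:
  C: 5
  H: 6
  N: 2
  O: 1
  S: 1
Molecular formula: C5H6N2OS.
  M = 5(12.0) + 6(1.007825) + 2(14.003074) + 15.994915 + 31.972071
    = 60.000000 + 6.046950 + 28.006148 + 15.994915 + 31.972071 = 142.020084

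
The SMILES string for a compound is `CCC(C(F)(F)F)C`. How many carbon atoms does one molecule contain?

Atom tally by fragment:
  CH3 → C:1 H:3
  CH2 → C:1 H:2
  CH(CF3) → C:2 H:1 F:3
  CH3 → C:1 H:3
Element totals:
  C: 5
  H: 9
  F: 3

5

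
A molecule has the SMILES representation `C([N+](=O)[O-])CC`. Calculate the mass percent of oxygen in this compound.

Atom tally by fragment:
  O2NCH2 → C:1 H:2 N:1 O:2
  CH2 → C:1 H:2
  CH3 → C:1 H:3
Element totals:
  C: 3
  H: 7
  N: 1
  O: 2
Molecular formula: C3H7NO2.
Molar mass = 89.094 g/mol.
Mass from O: 2 × 15.999 = 31.998 g/mol.
%O = 31.998 / 89.094 × 100 = 35.91%.

35.91%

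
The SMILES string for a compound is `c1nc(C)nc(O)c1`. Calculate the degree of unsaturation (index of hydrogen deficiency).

Atom tally by fragment:
  pyrimidine ring core → C:4 H:4 N:2
  (− 2 ring H displaced by substituents)
  + CH3 → C:1 H:3
  + OH → O:1 H:1
Element totals:
  C: 5
  H: 6
  N: 2
  O: 1
Molecular formula: C5H6N2O.
DoU = (2C + 2 + N − H − X) / 2 = (2·5 + 2 + 2 − 6 − 0) / 2 = 4.

4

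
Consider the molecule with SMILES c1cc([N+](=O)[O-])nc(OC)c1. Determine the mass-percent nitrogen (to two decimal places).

Atom tally by fragment:
  pyridine ring core → C:5 H:5 N:1
  (− 2 ring H displaced by substituents)
  + NO2 → N:1 O:2
  + OCH3 → C:1 H:3 O:1
Element totals:
  C: 6
  H: 6
  N: 2
  O: 3
Molecular formula: C6H6N2O3.
Molar mass = 154.125 g/mol.
Mass from N: 2 × 14.007 = 28.014 g/mol.
%N = 28.014 / 154.125 × 100 = 18.18%.

18.18%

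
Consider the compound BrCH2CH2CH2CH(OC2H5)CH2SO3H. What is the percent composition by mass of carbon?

Atom tally by fragment:
  BrCH2 → C:1 H:2 Br:1
  CH2 → C:1 H:2
  CH2 → C:1 H:2
  CH(OC2H5) → C:3 H:6 O:1
  CH2SO3H → C:1 H:3 S:1 O:3
Element totals:
  C: 7
  H: 15
  Br: 1
  O: 4
  S: 1
Molecular formula: C7H15BrO4S.
Molar mass = 275.157 g/mol.
Mass from C: 7 × 12.011 = 84.077 g/mol.
%C = 84.077 / 275.157 × 100 = 30.56%.

30.56%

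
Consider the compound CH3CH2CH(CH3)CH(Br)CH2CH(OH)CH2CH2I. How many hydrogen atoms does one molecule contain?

Atom tally by fragment:
  CH3 → C:1 H:3
  CH2 → C:1 H:2
  CH(CH3) → C:2 H:4
  CH(Br) → C:1 H:1 Br:1
  CH2 → C:1 H:2
  CH(OH) → C:1 H:2 O:1
  CH2 → C:1 H:2
  CH2I → C:1 H:2 I:1
Element totals:
  C: 9
  H: 18
  Br: 1
  I: 1
  O: 1

18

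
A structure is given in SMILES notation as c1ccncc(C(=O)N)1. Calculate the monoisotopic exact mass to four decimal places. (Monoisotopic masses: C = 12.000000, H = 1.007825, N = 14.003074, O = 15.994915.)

122.0480

Atom tally by fragment:
  pyridine ring core → C:5 H:5 N:1
  (− 1 ring H displaced by substituents)
  + CONH2 → C:1 H:2 O:1 N:1
Element totals:
  C: 6
  H: 6
  N: 2
  O: 1
Molecular formula: C6H6N2O.
  M = 6(12.0) + 6(1.007825) + 2(14.003074) + 15.994915
    = 72.000000 + 6.046950 + 28.006148 + 15.994915 = 122.048013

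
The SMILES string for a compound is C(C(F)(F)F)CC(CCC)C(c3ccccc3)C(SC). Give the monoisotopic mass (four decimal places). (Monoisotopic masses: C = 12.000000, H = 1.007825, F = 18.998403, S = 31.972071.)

304.1473

Atom tally by fragment:
  F3CCH2 → C:2 H:2 F:3
  CH2 → C:1 H:2
  CH(CH2CH2CH3) → C:4 H:8
  CH(C6H5) → C:7 H:6
  CH2SCH3 → C:2 H:5 S:1
Element totals:
  C: 16
  H: 23
  F: 3
  S: 1
Molecular formula: C16H23F3S.
  M = 16(12.0) + 23(1.007825) + 3(18.998403) + 31.972071
    = 192.000000 + 23.179975 + 56.995209 + 31.972071 = 304.147255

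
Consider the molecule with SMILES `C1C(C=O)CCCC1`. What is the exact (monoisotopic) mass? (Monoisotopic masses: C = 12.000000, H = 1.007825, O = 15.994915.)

112.0888

Atom tally by fragment:
  cyclohexane ring core → C:6 H:12
  (− 1 ring H displaced by substituents)
  + CHO → C:1 H:1 O:1
Element totals:
  C: 7
  H: 12
  O: 1
Molecular formula: C7H12O.
  M = 7(12.0) + 12(1.007825) + 15.994915
    = 84.000000 + 12.093900 + 15.994915 = 112.088815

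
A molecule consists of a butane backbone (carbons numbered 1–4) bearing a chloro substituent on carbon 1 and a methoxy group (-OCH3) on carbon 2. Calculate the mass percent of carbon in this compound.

Atom tally by fragment:
  ClCH2 → C:1 H:2 Cl:1
  CH(OCH3) → C:2 H:4 O:1
  CH2 → C:1 H:2
  CH3 → C:1 H:3
Element totals:
  C: 5
  H: 11
  Cl: 1
  O: 1
Molecular formula: C5H11ClO.
Molar mass = 122.592 g/mol.
Mass from C: 5 × 12.011 = 60.055 g/mol.
%C = 60.055 / 122.592 × 100 = 48.99%.

48.99%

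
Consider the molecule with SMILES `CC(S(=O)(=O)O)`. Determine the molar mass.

Atom tally by fragment:
  CH3 → C:1 H:3
  CH2SO3H → C:1 H:3 S:1 O:3
Element totals:
  C: 2
  H: 6
  O: 3
  S: 1
Molecular formula: C2H6O3S.
  M = 2(12.011) + 6(1.008) + 3(15.999) + 32.06
    = 24.022 + 6.048 + 47.997 + 32.060 = 110.127

110.13 g/mol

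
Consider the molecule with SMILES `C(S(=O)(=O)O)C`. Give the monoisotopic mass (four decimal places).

110.0038

Atom tally by fragment:
  HO3SCH2 → C:1 H:3 S:1 O:3
  CH3 → C:1 H:3
Element totals:
  C: 2
  H: 6
  O: 3
  S: 1
Molecular formula: C2H6O3S.
  M = 2(12.0) + 6(1.007825) + 3(15.994915) + 31.972071
    = 24.000000 + 6.046950 + 47.984745 + 31.972071 = 110.003766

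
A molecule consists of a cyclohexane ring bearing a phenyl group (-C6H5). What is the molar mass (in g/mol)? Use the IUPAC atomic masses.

160.26 g/mol

Atom tally by fragment:
  cyclohexane ring core → C:6 H:12
  (− 1 ring H displaced by substituents)
  + C6H5 → C:6 H:5
Element totals:
  C: 12
  H: 16
Molecular formula: C12H16.
  M = 12(12.011) + 16(1.008)
    = 144.132 + 16.128 = 160.260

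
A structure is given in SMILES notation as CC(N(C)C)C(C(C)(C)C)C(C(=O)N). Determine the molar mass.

200.33 g/mol

Atom tally by fragment:
  CH3 → C:1 H:3
  CH(N(CH3)2) → C:3 H:7 N:1
  CH(C(CH3)3) → C:5 H:10
  CH2CONH2 → C:2 H:4 O:1 N:1
Element totals:
  C: 11
  H: 24
  N: 2
  O: 1
Molecular formula: C11H24N2O.
  M = 11(12.011) + 24(1.008) + 2(14.007) + 15.999
    = 132.121 + 24.192 + 28.014 + 15.999 = 200.326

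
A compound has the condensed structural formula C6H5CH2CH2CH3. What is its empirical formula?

Atom tally by fragment:
  C6H5CH2 → C:7 H:7
  CH2 → C:1 H:2
  CH3 → C:1 H:3
Element totals:
  C: 9
  H: 12
Molecular formula: C9H12.
gcd of subscripts = 3; dividing each by 3:
  C: 9/3 = 3
  H: 12/3 = 4

C3H4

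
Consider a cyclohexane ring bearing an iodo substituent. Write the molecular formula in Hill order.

Atom tally by fragment:
  cyclohexane ring core → C:6 H:12
  (− 1 ring H displaced by substituents)
  + I → I:1
Element totals:
  C: 6
  H: 11
  I: 1

C6H11I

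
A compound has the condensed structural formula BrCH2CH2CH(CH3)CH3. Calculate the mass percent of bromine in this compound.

52.90%

Element totals:
  C: 5
  H: 11
  Br: 1
Molecular formula: C5H11Br.
Molar mass = 151.047 g/mol.
Mass from Br: 1 × 79.904 = 79.904 g/mol.
%Br = 79.904 / 151.047 × 100 = 52.90%.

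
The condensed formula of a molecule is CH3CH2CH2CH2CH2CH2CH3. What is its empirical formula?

Element totals:
  C: 7
  H: 16
Molecular formula: C7H16.
gcd of subscripts (7, 16) = 1, so the empirical formula equals the molecular formula.

C7H16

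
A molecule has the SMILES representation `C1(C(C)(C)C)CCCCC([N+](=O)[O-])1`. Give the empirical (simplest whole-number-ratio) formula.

Atom tally by fragment:
  cyclohexane ring core → C:6 H:12
  (− 2 ring H displaced by substituents)
  + C(CH3)3 → C:4 H:9
  + NO2 → N:1 O:2
Element totals:
  C: 10
  H: 19
  N: 1
  O: 2
Molecular formula: C10H19NO2.
gcd of subscripts (10, 19, 1, 2) = 1, so the empirical formula equals the molecular formula.

C10H19NO2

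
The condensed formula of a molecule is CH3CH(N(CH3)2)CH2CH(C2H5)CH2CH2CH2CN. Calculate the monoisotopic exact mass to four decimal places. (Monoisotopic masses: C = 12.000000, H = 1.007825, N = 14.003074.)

196.1939

Atom tally by fragment:
  CH3 → C:1 H:3
  CH(N(CH3)2) → C:3 H:7 N:1
  CH2 → C:1 H:2
  CH(C2H5) → C:3 H:6
  CH2 → C:1 H:2
  CH2 → C:1 H:2
  CH2CN → C:2 H:2 N:1
Element totals:
  C: 12
  H: 24
  N: 2
Molecular formula: C12H24N2.
  M = 12(12.0) + 24(1.007825) + 2(14.003074)
    = 144.000000 + 24.187800 + 28.006148 = 196.193948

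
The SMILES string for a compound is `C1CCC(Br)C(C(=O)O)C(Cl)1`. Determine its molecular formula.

C7H10BrClO2

Atom tally by fragment:
  cyclohexane ring core → C:6 H:12
  (− 3 ring H displaced by substituents)
  + Br → Br:1
  + COOH → C:1 H:1 O:2
  + Cl → Cl:1
Element totals:
  C: 7
  H: 10
  Br: 1
  Cl: 1
  O: 2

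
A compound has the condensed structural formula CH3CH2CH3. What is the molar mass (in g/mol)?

44.10 g/mol

Element totals:
  C: 3
  H: 8
Molecular formula: C3H8.
  M = 3(12.011) + 8(1.008)
    = 36.033 + 8.064 = 44.097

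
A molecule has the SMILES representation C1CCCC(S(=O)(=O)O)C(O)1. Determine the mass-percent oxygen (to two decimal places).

Atom tally by fragment:
  cyclohexane ring core → C:6 H:12
  (− 2 ring H displaced by substituents)
  + SO3H → S:1 O:3 H:1
  + OH → O:1 H:1
Element totals:
  C: 6
  H: 12
  O: 4
  S: 1
Molecular formula: C6H12O4S.
Molar mass = 180.218 g/mol.
Mass from O: 4 × 15.999 = 63.996 g/mol.
%O = 63.996 / 180.218 × 100 = 35.51%.

35.51%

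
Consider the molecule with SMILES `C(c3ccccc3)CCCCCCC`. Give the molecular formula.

Atom tally by fragment:
  C6H5CH2 → C:7 H:7
  CH2 → C:1 H:2
  CH2 → C:1 H:2
  CH2 → C:1 H:2
  CH2 → C:1 H:2
  CH2 → C:1 H:2
  CH2 → C:1 H:2
  CH3 → C:1 H:3
Element totals:
  C: 14
  H: 22

C14H22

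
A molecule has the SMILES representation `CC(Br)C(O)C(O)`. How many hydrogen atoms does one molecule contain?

Atom tally by fragment:
  CH3 → C:1 H:3
  CH(Br) → C:1 H:1 Br:1
  CH(OH) → C:1 H:2 O:1
  CH2OH → C:1 H:3 O:1
Element totals:
  C: 4
  H: 9
  Br: 1
  O: 2

9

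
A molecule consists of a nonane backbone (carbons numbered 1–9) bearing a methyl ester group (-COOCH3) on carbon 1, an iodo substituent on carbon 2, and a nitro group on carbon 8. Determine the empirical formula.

C11H20INO4

Atom tally by fragment:
  CH3OOCCH2 → C:3 H:5 O:2
  CH(I) → C:1 H:1 I:1
  CH2 → C:1 H:2
  CH2 → C:1 H:2
  CH2 → C:1 H:2
  CH2 → C:1 H:2
  CH2 → C:1 H:2
  CH(NO2) → C:1 H:1 N:1 O:2
  CH3 → C:1 H:3
Element totals:
  C: 11
  H: 20
  I: 1
  N: 1
  O: 4
Molecular formula: C11H20INO4.
gcd of subscripts (11, 20, 1, 1, 4) = 1, so the empirical formula equals the molecular formula.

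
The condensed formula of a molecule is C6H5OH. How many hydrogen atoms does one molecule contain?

Element totals:
  C: 6
  H: 6
  O: 1

6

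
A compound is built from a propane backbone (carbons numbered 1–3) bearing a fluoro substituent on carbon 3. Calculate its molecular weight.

Atom tally by fragment:
  CH3 → C:1 H:3
  CH2 → C:1 H:2
  CH2F → C:1 H:2 F:1
Element totals:
  C: 3
  H: 7
  F: 1
Molecular formula: C3H7F.
  M = 3(12.011) + 7(1.008) + 18.998
    = 36.033 + 7.056 + 18.998 = 62.087

62.09 g/mol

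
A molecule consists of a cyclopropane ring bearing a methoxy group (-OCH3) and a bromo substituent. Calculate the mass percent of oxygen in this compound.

Atom tally by fragment:
  cyclopropane ring core → C:3 H:6
  (− 2 ring H displaced by substituents)
  + OCH3 → C:1 H:3 O:1
  + Br → Br:1
Element totals:
  C: 4
  H: 7
  Br: 1
  O: 1
Molecular formula: C4H7BrO.
Molar mass = 151.003 g/mol.
Mass from O: 1 × 15.999 = 15.999 g/mol.
%O = 15.999 / 151.003 × 100 = 10.60%.

10.60%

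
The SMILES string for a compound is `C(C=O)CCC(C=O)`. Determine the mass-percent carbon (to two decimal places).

63.14%

Atom tally by fragment:
  OHCCH2 → C:2 H:3 O:1
  CH2 → C:1 H:2
  CH2 → C:1 H:2
  CH2CHO → C:2 H:3 O:1
Element totals:
  C: 6
  H: 10
  O: 2
Molecular formula: C6H10O2.
Molar mass = 114.144 g/mol.
Mass from C: 6 × 12.011 = 72.066 g/mol.
%C = 72.066 / 114.144 × 100 = 63.14%.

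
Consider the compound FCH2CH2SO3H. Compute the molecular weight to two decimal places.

Atom tally by fragment:
  FCH2 → C:1 H:2 F:1
  CH2SO3H → C:1 H:3 S:1 O:3
Element totals:
  C: 2
  H: 5
  F: 1
  O: 3
  S: 1
Molecular formula: C2H5FO3S.
  M = 2(12.011) + 5(1.008) + 18.998 + 3(15.999) + 32.06
    = 24.022 + 5.040 + 18.998 + 47.997 + 32.060 = 128.117

128.12 g/mol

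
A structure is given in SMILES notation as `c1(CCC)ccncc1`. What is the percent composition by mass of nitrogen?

Atom tally by fragment:
  pyridine ring core → C:5 H:5 N:1
  (− 1 ring H displaced by substituents)
  + CH2CH2CH3 → C:3 H:7
Element totals:
  C: 8
  H: 11
  N: 1
Molecular formula: C8H11N.
Molar mass = 121.183 g/mol.
Mass from N: 1 × 14.007 = 14.007 g/mol.
%N = 14.007 / 121.183 × 100 = 11.56%.

11.56%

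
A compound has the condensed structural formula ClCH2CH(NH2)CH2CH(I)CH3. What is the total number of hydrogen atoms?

11

Atom tally by fragment:
  ClCH2 → C:1 H:2 Cl:1
  CH(NH2) → C:1 H:3 N:1
  CH2 → C:1 H:2
  CH(I) → C:1 H:1 I:1
  CH3 → C:1 H:3
Element totals:
  C: 5
  H: 11
  Cl: 1
  I: 1
  N: 1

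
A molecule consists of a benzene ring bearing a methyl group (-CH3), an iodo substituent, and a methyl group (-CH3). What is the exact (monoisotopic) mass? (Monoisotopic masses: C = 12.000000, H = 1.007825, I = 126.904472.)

231.9749

Atom tally by fragment:
  benzene ring core → C:6 H:6
  (− 3 ring H displaced by substituents)
  + CH3 → C:1 H:3
  + I → I:1
  + CH3 → C:1 H:3
Element totals:
  C: 8
  H: 9
  I: 1
Molecular formula: C8H9I.
  M = 8(12.0) + 9(1.007825) + 126.904472
    = 96.000000 + 9.070425 + 126.904472 = 231.974897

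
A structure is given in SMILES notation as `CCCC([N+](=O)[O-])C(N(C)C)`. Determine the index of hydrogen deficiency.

1

Atom tally by fragment:
  CH3 → C:1 H:3
  CH2 → C:1 H:2
  CH2 → C:1 H:2
  CH(NO2) → C:1 H:1 N:1 O:2
  CH2N(CH3)2 → C:3 H:8 N:1
Element totals:
  C: 7
  H: 16
  N: 2
  O: 2
Molecular formula: C7H16N2O2.
DoU = (2C + 2 + N − H − X) / 2 = (2·7 + 2 + 2 − 16 − 0) / 2 = 1.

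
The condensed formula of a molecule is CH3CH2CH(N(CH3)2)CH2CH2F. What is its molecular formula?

C7H16FN

Atom tally by fragment:
  CH3 → C:1 H:3
  CH2 → C:1 H:2
  CH(N(CH3)2) → C:3 H:7 N:1
  CH2 → C:1 H:2
  CH2F → C:1 H:2 F:1
Element totals:
  C: 7
  H: 16
  F: 1
  N: 1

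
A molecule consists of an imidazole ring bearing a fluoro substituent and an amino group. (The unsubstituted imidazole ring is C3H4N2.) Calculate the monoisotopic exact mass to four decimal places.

Atom tally by fragment:
  imidazole ring core → C:3 H:4 N:2
  (− 2 ring H displaced by substituents)
  + F → F:1
  + NH2 → N:1 H:2
Element totals:
  C: 3
  H: 4
  F: 1
  N: 3
Molecular formula: C3H4FN3.
  M = 3(12.0) + 4(1.007825) + 18.998403 + 3(14.003074)
    = 36.000000 + 4.031300 + 18.998403 + 42.009222 = 101.038925

101.0389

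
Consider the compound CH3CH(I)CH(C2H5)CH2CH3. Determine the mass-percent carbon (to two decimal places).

37.19%

Atom tally by fragment:
  CH3 → C:1 H:3
  CH(I) → C:1 H:1 I:1
  CH(C2H5) → C:3 H:6
  CH2 → C:1 H:2
  CH3 → C:1 H:3
Element totals:
  C: 7
  H: 15
  I: 1
Molecular formula: C7H15I.
Molar mass = 226.101 g/mol.
Mass from C: 7 × 12.011 = 84.077 g/mol.
%C = 84.077 / 226.101 × 100 = 37.19%.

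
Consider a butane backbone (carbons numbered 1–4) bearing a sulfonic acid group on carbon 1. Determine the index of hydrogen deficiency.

0

Atom tally by fragment:
  HO3SCH2 → C:1 H:3 S:1 O:3
  CH2 → C:1 H:2
  CH2 → C:1 H:2
  CH3 → C:1 H:3
Element totals:
  C: 4
  H: 10
  O: 3
  S: 1
Molecular formula: C4H10O3S.
DoU = (2C + 2 + N − H − X) / 2 = (2·4 + 2 + 0 − 10 − 0) / 2 = 0.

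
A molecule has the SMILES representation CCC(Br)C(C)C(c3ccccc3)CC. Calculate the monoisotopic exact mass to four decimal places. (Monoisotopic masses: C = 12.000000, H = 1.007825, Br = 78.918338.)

Atom tally by fragment:
  CH3 → C:1 H:3
  CH2 → C:1 H:2
  CH(Br) → C:1 H:1 Br:1
  CH(CH3) → C:2 H:4
  CH(C6H5) → C:7 H:6
  CH2 → C:1 H:2
  CH3 → C:1 H:3
Element totals:
  C: 14
  H: 21
  Br: 1
Molecular formula: C14H21Br.
  M = 14(12.0) + 21(1.007825) + 78.918338
    = 168.000000 + 21.164325 + 78.918338 = 268.082663

268.0827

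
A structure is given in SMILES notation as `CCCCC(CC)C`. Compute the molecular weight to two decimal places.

114.23 g/mol

Atom tally by fragment:
  CH3 → C:1 H:3
  CH2 → C:1 H:2
  CH2 → C:1 H:2
  CH2 → C:1 H:2
  CH(C2H5) → C:3 H:6
  CH3 → C:1 H:3
Element totals:
  C: 8
  H: 18
Molecular formula: C8H18.
  M = 8(12.011) + 18(1.008)
    = 96.088 + 18.144 = 114.232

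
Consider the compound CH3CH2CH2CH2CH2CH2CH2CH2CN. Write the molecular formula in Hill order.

C9H17N

Atom tally by fragment:
  CH3 → C:1 H:3
  CH2 → C:1 H:2
  CH2 → C:1 H:2
  CH2 → C:1 H:2
  CH2 → C:1 H:2
  CH2 → C:1 H:2
  CH2 → C:1 H:2
  CH2CN → C:2 H:2 N:1
Element totals:
  C: 9
  H: 17
  N: 1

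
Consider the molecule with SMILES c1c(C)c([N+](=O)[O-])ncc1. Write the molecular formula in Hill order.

C6H6N2O2

Atom tally by fragment:
  pyridine ring core → C:5 H:5 N:1
  (− 2 ring H displaced by substituents)
  + CH3 → C:1 H:3
  + NO2 → N:1 O:2
Element totals:
  C: 6
  H: 6
  N: 2
  O: 2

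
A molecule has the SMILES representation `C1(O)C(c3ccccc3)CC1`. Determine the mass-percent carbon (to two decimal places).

Atom tally by fragment:
  cyclobutane ring core → C:4 H:8
  (− 2 ring H displaced by substituents)
  + OH → O:1 H:1
  + C6H5 → C:6 H:5
Element totals:
  C: 10
  H: 12
  O: 1
Molecular formula: C10H12O.
Molar mass = 148.205 g/mol.
Mass from C: 10 × 12.011 = 120.110 g/mol.
%C = 120.110 / 148.205 × 100 = 81.04%.

81.04%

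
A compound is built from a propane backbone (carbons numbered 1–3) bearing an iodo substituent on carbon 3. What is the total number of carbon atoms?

3

Atom tally by fragment:
  CH3 → C:1 H:3
  CH2 → C:1 H:2
  CH2I → C:1 H:2 I:1
Element totals:
  C: 3
  H: 7
  I: 1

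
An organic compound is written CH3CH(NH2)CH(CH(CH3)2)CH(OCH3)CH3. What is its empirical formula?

Element totals:
  C: 9
  H: 21
  N: 1
  O: 1
Molecular formula: C9H21NO.
gcd of subscripts (9, 21, 1, 1) = 1, so the empirical formula equals the molecular formula.

C9H21NO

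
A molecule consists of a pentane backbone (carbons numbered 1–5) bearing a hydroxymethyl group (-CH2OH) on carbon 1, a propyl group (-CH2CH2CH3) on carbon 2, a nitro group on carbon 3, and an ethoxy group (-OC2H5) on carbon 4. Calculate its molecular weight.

Atom tally by fragment:
  HOCH2CH2 → C:2 H:5 O:1
  CH(CH2CH2CH3) → C:4 H:8
  CH(NO2) → C:1 H:1 N:1 O:2
  CH(OC2H5) → C:3 H:6 O:1
  CH3 → C:1 H:3
Element totals:
  C: 11
  H: 23
  N: 1
  O: 4
Molecular formula: C11H23NO4.
  M = 11(12.011) + 23(1.008) + 14.007 + 4(15.999)
    = 132.121 + 23.184 + 14.007 + 63.996 = 233.308

233.31 g/mol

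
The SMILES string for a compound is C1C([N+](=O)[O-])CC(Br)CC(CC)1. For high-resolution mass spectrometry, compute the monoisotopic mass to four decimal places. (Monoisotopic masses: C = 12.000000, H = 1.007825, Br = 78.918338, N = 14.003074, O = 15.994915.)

235.0208

Atom tally by fragment:
  cyclohexane ring core → C:6 H:12
  (− 3 ring H displaced by substituents)
  + NO2 → N:1 O:2
  + Br → Br:1
  + C2H5 → C:2 H:5
Element totals:
  C: 8
  H: 14
  Br: 1
  N: 1
  O: 2
Molecular formula: C8H14BrNO2.
  M = 8(12.0) + 14(1.007825) + 78.918338 + 14.003074 + 2(15.994915)
    = 96.000000 + 14.109550 + 78.918338 + 14.003074 + 31.989830 = 235.020792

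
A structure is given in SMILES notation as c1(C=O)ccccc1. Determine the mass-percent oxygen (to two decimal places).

15.08%

Atom tally by fragment:
  benzene ring core → C:6 H:6
  (− 1 ring H displaced by substituents)
  + CHO → C:1 H:1 O:1
Element totals:
  C: 7
  H: 6
  O: 1
Molecular formula: C7H6O.
Molar mass = 106.124 g/mol.
Mass from O: 1 × 15.999 = 15.999 g/mol.
%O = 15.999 / 106.124 × 100 = 15.08%.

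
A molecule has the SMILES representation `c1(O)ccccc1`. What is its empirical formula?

C6H6O

Atom tally by fragment:
  benzene ring core → C:6 H:6
  (− 1 ring H displaced by substituents)
  + OH → O:1 H:1
Element totals:
  C: 6
  H: 6
  O: 1
Molecular formula: C6H6O.
gcd of subscripts (6, 6, 1) = 1, so the empirical formula equals the molecular formula.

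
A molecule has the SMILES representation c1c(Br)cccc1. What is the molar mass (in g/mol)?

Atom tally by fragment:
  benzene ring core → C:6 H:6
  (− 1 ring H displaced by substituents)
  + Br → Br:1
Element totals:
  C: 6
  H: 5
  Br: 1
Molecular formula: C6H5Br.
  M = 6(12.011) + 5(1.008) + 79.904
    = 72.066 + 5.040 + 79.904 = 157.010

157.01 g/mol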